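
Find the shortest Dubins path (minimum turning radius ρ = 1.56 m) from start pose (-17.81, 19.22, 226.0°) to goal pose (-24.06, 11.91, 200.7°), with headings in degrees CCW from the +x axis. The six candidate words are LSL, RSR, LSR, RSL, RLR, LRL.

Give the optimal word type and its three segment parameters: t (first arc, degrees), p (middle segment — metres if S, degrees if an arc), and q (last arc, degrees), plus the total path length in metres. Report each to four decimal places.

Let ψ = atan2(Δy, Δx) = atan2(-7.31, -6.25) = -130.5302° be the start→goal bearing.
Normalize: d = |goal − start| / ρ = 9.617619/1.56 = 6.165141, α = (θ_start − ψ) mod 360° = 356.5302° = 6.222626 rad, β = (θ_goal − ψ) mod 360° = 331.2302° = 5.781058 rad.
Common terms: sin α = -0.060522, cos α = 0.998167, sin β = -0.481291, cos β = 0.876561, cos(α−β) = 0.904083, d² = 38.008958. Work in radians in the unit-radius frame; every candidate has L = ρ·(t + p + q).
LSL: p² = 2 + d² − 2cos(α−β) + 2d(sin α − sin β) = 43.388997; p = √p² = 6.587032; φ = atan2(cos β − cos α, d + sin α − sin β) = -0.018463 rad; t = (φ − α) mod 2π = 0.042097 rad, q = (β − φ) mod 2π = 5.799520 rad → L = 1.56·(0.042097 + 6.587032 + 5.799520) = 1.56·12.428649 = 19.388693 m
RSR: p² = 2 + d² − 2cos(α−β) + 2d(sin β − sin α) = 33.012589; p = √p² = 5.745658; φ = atan2(cos α − cos β, d − sin α + sin β) = 0.021166 rad; t = (α − φ) mod 2π = 6.201460 rad, q = (φ − β) mod 2π = 0.523294 rad → L = 1.56·(6.201460 + 5.745658 + 0.523294) = 1.56·12.470412 = 19.453843 m
LSR: p² = d² − 2 + 2cos(α−β) + 2d(sin α + sin β) = 31.136409; p = √p² = 5.580001; φ = atan2(−cos α − cos β, d + sin α + sin β) − atan2(−2, p) = 0.022363 rad; t = (φ − α) mod 2π = 0.082922 rad, q = (φ − β) mod 2π = 0.524490 rad → L = 1.56·(0.082922 + 5.580001 + 0.524490) = 1.56·6.187412 = 9.652363 m
RSL: p² = d² − 2 + 2cos(α−β) − 2d(sin α + sin β) = 44.497837; p = √p² = 6.670670; φ = atan2(cos α + cos β, d − sin α − sin β) − atan2(2, p) = -0.018728 rad; t = (α − φ) mod 2π = 6.241354 rad, q = (β − φ) mod 2π = 5.799786 rad → L = 1.56·(6.241354 + 6.670670 + 5.799786) = 1.56·18.711810 = 29.190424 m
RLR: c = (6 − d² + 2cos(α−β) + 2d(sin α − sin β))/8 = -3.126574, |c| > 1 → infeasible
LRL: c = (6 − d² + 2cos(α−β) − 2d(sin α − sin β))/8 = -4.423625, |c| > 1 → infeasible
Shortest: LSR with L = 9.652363 m ≈ 9.6524 m
Convert LSR to answer units (arcs ×180/π): t = 0.082922·180/π = 4.7511°, p = ρ·p = 1.56·5.580001 = 8.7048 m, q = 0.524490·180/π = 30.0511°, L = 9.6524 m.

LSR: t = 4.7511°, p = 8.7048 m, q = 30.0511°, L = 9.6524 m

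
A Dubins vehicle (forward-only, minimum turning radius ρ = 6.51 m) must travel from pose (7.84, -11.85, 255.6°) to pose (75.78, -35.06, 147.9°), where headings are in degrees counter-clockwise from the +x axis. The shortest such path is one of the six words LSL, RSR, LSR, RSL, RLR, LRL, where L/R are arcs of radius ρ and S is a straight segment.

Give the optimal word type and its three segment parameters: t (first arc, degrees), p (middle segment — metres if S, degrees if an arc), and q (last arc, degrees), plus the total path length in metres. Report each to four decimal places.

LSL: t = 79.4176°, p = 64.1800 m, q = 172.8824°, L = 92.8465 m

Let ψ = atan2(Δy, Δx) = atan2(-23.21, 67.94) = -18.8614° be the start→goal bearing.
Normalize: d = |goal − start| / ρ = 71.795179/6.51 = 11.028445, α = (θ_start − ψ) mod 360° = 274.4614° = 4.790256 rad, β = (θ_goal − ψ) mod 360° = 166.7614° = 2.910536 rad.
Common terms: sin α = -0.996970, cos α = 0.077788, sin β = 0.229006, cos β = -0.973425, cos(α−β) = -0.304033, d² = 121.626605. Work in radians in the unit-radius frame; every candidate has L = ρ·(t + p + q).
LSL: p² = 2 + d² − 2cos(α−β) + 2d(sin α − sin β) = 97.193457; p = √p² = 9.858674; φ = atan2(cos β − cos α, d + sin α − sin β) = -0.106831 rad; t = (φ − α) mod 2π = 1.386098 rad, q = (β − φ) mod 2π = 3.017368 rad → L = 6.51·(1.386098 + 9.858674 + 3.017368) = 6.51·14.262140 = 92.846531 m
RSR: p² = 2 + d² − 2cos(α−β) + 2d(sin β − sin α) = 151.275886; p = √p² = 12.299426; φ = atan2(cos α − cos β, d − sin α + sin β) = 0.085573 rad; t = (α − φ) mod 2π = 4.704683 rad, q = (φ − β) mod 2π = 3.458222 rad → L = 6.51·(4.704683 + 12.299426 + 3.458222) = 6.51·20.462331 = 133.209776 m
LSR: p² = d² − 2 + 2cos(α−β) + 2d(sin α + sin β) = 102.079641; p = √p² = 10.103447; φ = atan2(−cos α − cos β, d + sin α + sin β) − atan2(−2, p) = 0.282495 rad; t = (φ − α) mod 2π = 1.775424 rad, q = (φ − β) mod 2π = 3.655144 rad → L = 6.51·(1.775424 + 10.103447 + 3.655144) = 6.51·15.534015 = 101.126440 m
RSL: p² = d² − 2 + 2cos(α−β) − 2d(sin α + sin β) = 135.957437; p = √p² = 11.660079; φ = atan2(cos α + cos β, d − sin α − sin β) − atan2(2, p) = -0.245651 rad; t = (α − φ) mod 2π = 5.035907 rad, q = (β − φ) mod 2π = 3.156188 rad → L = 6.51·(5.035907 + 11.660079 + 3.156188) = 6.51·19.852174 = 129.237653 m
RLR: c = (6 − d² + 2cos(α−β) + 2d(sin α − sin β))/8 = -17.909486, |c| > 1 → infeasible
LRL: c = (6 − d² + 2cos(α−β) − 2d(sin α − sin β))/8 = -11.149182, |c| > 1 → infeasible
Shortest: LSL with L = 92.846531 m ≈ 92.8465 m
Convert LSL to answer units (arcs ×180/π): t = 1.386098·180/π = 79.4176°, p = ρ·p = 6.51·9.858674 = 64.1800 m, q = 3.017368·180/π = 172.8824°, L = 92.8465 m.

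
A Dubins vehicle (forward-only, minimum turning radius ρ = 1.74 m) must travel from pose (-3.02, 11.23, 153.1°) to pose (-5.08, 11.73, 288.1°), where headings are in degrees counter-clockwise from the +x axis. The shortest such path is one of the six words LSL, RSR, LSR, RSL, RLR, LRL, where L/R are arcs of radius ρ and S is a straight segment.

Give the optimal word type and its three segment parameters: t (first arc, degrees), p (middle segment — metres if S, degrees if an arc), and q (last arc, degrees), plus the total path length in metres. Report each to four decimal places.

Let ψ = atan2(Δy, Δx) = atan2(0.50, -2.06) = 166.3571° be the start→goal bearing.
Normalize: d = |goal − start| / ρ = 2.119811/1.74 = 1.218282, α = (θ_start − ψ) mod 360° = 346.7429° = 6.051806 rad, β = (θ_goal − ψ) mod 360° = 121.7429° = 2.124815 rad.
Common terms: sin α = -0.229321, cos α = 0.973351, sin β = 0.850417, cos β = -0.526109, cos(α−β) = -0.707107, d² = 1.484212. Work in radians in the unit-radius frame; every candidate has L = ρ·(t + p + q).
LSL: p² = 2 + d² − 2cos(α−β) + 2d(sin α − sin β) = 2.267574; p = √p² = 1.505847; φ = atan2(cos β − cos α, d + sin α − sin β) = -1.478662 rad; t = (φ − α) mod 2π = 5.035903 rad, q = (β − φ) mod 2π = 3.603476 rad → L = 1.74·(5.035903 + 1.505847 + 3.603476) = 1.74·10.145226 = 17.652694 m
RSR: p² = 2 + d² − 2cos(α−β) + 2d(sin β − sin α) = 7.529277; p = √p² = 2.743953; φ = atan2(cos α − cos β, d − sin α + sin β) = 0.578131 rad; t = (α − φ) mod 2π = 5.473674 rad, q = (φ − β) mod 2π = 4.736502 rad → L = 1.74·(5.473674 + 2.743953 + 4.736502) = 1.74·12.954129 = 22.540184 m
LSR: p² = d² − 2 + 2cos(α−β) + 2d(sin α + sin β) = -0.416660 < 0 → infeasible
RSL: p² = d² − 2 + 2cos(α−β) − 2d(sin α + sin β) = -3.443344 < 0 → infeasible
RLR: c = (6 − d² + 2cos(α−β) + 2d(sin α − sin β))/8 = 0.058840; p = 2π − arccos c = 4.771263 rad; φ = atan2(cos α − cos β, d − sin α + sin β) = 0.578131 rad; t = (α − φ + p/2) mod 2π = 1.576121 rad, q = (α − β − t + p) mod 2π = 0.838948 rad → L = 1.74·(1.576121 + 4.771263 + 0.838948) = 1.74·7.186332 = 12.504218 m
LRL: c = (6 − d² + 2cos(α−β) − 2d(sin α − sin β))/8 = 0.716553; p = 2π − arccos c = 5.511237 rad; φ = atan2(cos β − cos α, d + sin α − sin β) = -1.478662 rad; t = (φ − α + p/2) mod 2π = 1.508337 rad, q = (β − α − t + p) mod 2π = 0.075910 rad → L = 1.74·(1.508337 + 5.511237 + 0.075910) = 1.74·7.095484 = 12.346142 m
Shortest: LRL with L = 12.346142 m ≈ 12.3461 m
Convert LRL to answer units (arcs ×180/π): t = 1.508337·180/π = 86.4213°, p = 5.511237·180/π = 315.7706°, q = 0.075910·180/π = 4.3493°, L = 12.3461 m.

LRL: t = 86.4213°, p = 315.7706°, q = 4.3493°, L = 12.3461 m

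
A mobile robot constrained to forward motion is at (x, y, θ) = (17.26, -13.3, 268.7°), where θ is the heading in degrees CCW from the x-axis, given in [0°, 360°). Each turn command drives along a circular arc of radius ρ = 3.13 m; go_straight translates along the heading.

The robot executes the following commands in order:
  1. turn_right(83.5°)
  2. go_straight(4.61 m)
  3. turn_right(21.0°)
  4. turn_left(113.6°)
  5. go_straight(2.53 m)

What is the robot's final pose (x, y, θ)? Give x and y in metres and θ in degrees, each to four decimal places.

set_pose: (x, y, θ) = (17.2600, -13.3000, 268.7000°), ρ = 3.13
turn_right(83.5°): centre at ρ to the right, rotate −83.5° → (14.4145, -16.3461, 185.2000°)
go_straight(4.61): x += 4.61·cos θ, y += 4.61·sin θ → (9.8235, -16.7639, 185.2000°)
turn_right(21.0°): centre at ρ to the right, rotate −21.0° → (8.6875, -16.6585, 164.2000°)
turn_left(113.6°): centre at ρ to the left, rotate +113.6° → (4.7343, -20.0951, 277.8000°)
go_straight(2.53): x += 2.53·cos θ, y += 2.53·sin θ → (5.0776, -22.6017, 277.8000°)

(5.0776, -22.6017, 277.8000°)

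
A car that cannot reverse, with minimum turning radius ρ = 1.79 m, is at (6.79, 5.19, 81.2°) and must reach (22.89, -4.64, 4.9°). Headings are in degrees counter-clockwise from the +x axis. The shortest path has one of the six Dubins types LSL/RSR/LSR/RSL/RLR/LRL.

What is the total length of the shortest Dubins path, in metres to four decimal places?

21.0521 m

Let ψ = atan2(Δy, Δx) = atan2(-9.83, 16.10) = -31.4065° be the start→goal bearing.
Normalize: d = |goal − start| / ρ = 18.863693/1.79 = 10.538376, α = (θ_start − ψ) mod 360° = 112.6065° = 1.965355 rad, β = (θ_goal − ψ) mod 360° = 36.3065° = 0.633668 rad.
Common terms: sin α = 0.923166, cos α = -0.384401, sin β = 0.592105, cos β = 0.805861, cos(α−β) = 0.236838, d² = 111.057364. Work in radians in the unit-radius frame; every candidate has L = ρ·(t + p + q).
LSL: p² = 2 + d² − 2cos(α−β) + 2d(sin α − sin β) = 119.561387; p = √p² = 10.934413; φ = atan2(cos β − cos α, d + sin α − sin β) = 0.109071 rad; t = (φ − α) mod 2π = 4.426901 rad, q = (β − φ) mod 2π = 0.524598 rad → L = 1.79·(4.426901 + 10.934413 + 0.524598) = 1.79·15.885912 = 28.435783 m
RSR: p² = 2 + d² − 2cos(α−β) + 2d(sin β − sin α) = 105.605988; p = √p² = 10.276477; φ = atan2(cos α − cos β, d − sin α + sin β) = -0.116084 rad; t = (α − φ) mod 2π = 2.081439 rad, q = (φ − β) mod 2π = 5.533432 rad → L = 1.79·(2.081439 + 10.276477 + 5.533432) = 1.79·17.891349 = 32.025515 m
LSR: p² = d² − 2 + 2cos(α−β) + 2d(sin α + sin β) = 141.468040; p = √p² = 11.894034; φ = atan2(−cos α − cos β, d + sin α + sin β) − atan2(−2, p) = 0.131642 rad; t = (φ − α) mod 2π = 4.449473 rad, q = (φ − β) mod 2π = 5.781159 rad → L = 1.79·(4.449473 + 11.894034 + 5.781159) = 1.79·22.124665 = 39.603151 m
RSL: p² = d² − 2 + 2cos(α−β) − 2d(sin α + sin β) = 77.594041; p = √p² = 8.808748; φ = atan2(cos α + cos β, d − sin α − sin β) − atan2(2, p) = -0.176587 rad; t = (α − φ) mod 2π = 2.141942 rad, q = (β − φ) mod 2π = 0.810255 rad → L = 1.79·(2.141942 + 8.808748 + 0.810255) = 1.79·11.760945 = 21.052091 m
RLR: c = (6 − d² + 2cos(α−β) + 2d(sin α − sin β))/8 = -12.200749, |c| > 1 → infeasible
LRL: c = (6 − d² + 2cos(α−β) − 2d(sin α − sin β))/8 = -13.945173, |c| > 1 → infeasible
Shortest: RSL with L = 21.052091 m ≈ 21.0521 m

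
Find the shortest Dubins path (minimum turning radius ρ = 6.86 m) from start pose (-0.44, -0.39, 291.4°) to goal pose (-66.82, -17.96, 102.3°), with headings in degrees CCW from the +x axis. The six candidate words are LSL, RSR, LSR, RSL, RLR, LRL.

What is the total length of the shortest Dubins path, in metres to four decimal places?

Let ψ = atan2(Δy, Δx) = atan2(-17.57, -66.38) = -165.1745° be the start→goal bearing.
Normalize: d = |goal − start| / ρ = 68.665925/6.86 = 10.009610, α = (θ_start − ψ) mod 360° = 96.5745° = 1.685542 rad, β = (θ_goal − ψ) mod 360° = 267.4745° = 4.668310 rad.
Common terms: sin α = 0.993424, cos α = -0.114494, sin β = -0.999029, cos β = -0.044065, cos(α−β) = -0.987414, d² = 100.192294. Work in radians in the unit-radius frame; every candidate has L = ρ·(t + p + q).
LSL: p² = 2 + d² − 2cos(α−β) + 2d(sin α − sin β) = 144.054469; p = √p² = 12.002269; φ = atan2(cos β − cos α, d + sin α − sin β) = 0.005868 rad; t = (φ − α) mod 2π = 4.603511 rad, q = (β − φ) mod 2π = 4.662442 rad → L = 6.86·(4.603511 + 12.002269 + 4.662442) = 6.86·21.268222 = 145.900005 m
RSR: p² = 2 + d² − 2cos(α−β) + 2d(sin β − sin α) = 64.279775; p = √p² = 8.017467; φ = atan2(cos α − cos β, d − sin α + sin β) = -0.008785 rad; t = (α − φ) mod 2π = 1.694327 rad, q = (φ − β) mod 2π = 1.606090 rad → L = 6.86·(1.694327 + 8.017467 + 1.606090) = 6.86·11.317885 = 77.640688 m
LSR: p² = d² − 2 + 2cos(α−β) + 2d(sin α + sin β) = 96.105263; p = √p² = 9.803329; φ = atan2(−cos α − cos β, d + sin α + sin β) − atan2(−2, p) = 0.217099 rad; t = (φ − α) mod 2π = 4.814742 rad, q = (φ − β) mod 2π = 1.831974 rad → L = 6.86·(4.814742 + 9.803329 + 1.831974) = 6.86·16.450045 = 112.847307 m
RSL: p² = d² − 2 + 2cos(α−β) − 2d(sin α + sin β) = 96.329671; p = √p² = 9.814768; φ = atan2(cos α + cos β, d − sin α − sin β) − atan2(2, p) = -0.216853 rad; t = (α − φ) mod 2π = 1.902395 rad, q = (β − φ) mod 2π = 4.885163 rad → L = 6.86·(1.902395 + 9.814768 + 4.885163) = 6.86·16.602326 = 113.891958 m
RLR: c = (6 − d² + 2cos(α−β) + 2d(sin α − sin β))/8 = -7.034972, |c| > 1 → infeasible
LRL: c = (6 − d² + 2cos(α−β) − 2d(sin α − sin β))/8 = -17.006809, |c| > 1 → infeasible
Shortest: RSR with L = 77.640688 m ≈ 77.6407 m

77.6407 m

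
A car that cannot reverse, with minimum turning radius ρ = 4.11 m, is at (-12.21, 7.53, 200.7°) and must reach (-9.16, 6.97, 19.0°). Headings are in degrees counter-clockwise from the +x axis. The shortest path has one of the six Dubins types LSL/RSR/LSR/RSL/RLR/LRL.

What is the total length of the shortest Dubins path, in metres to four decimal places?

27.9288 m

Let ψ = atan2(Δy, Δx) = atan2(-0.56, 3.05) = -10.4040° be the start→goal bearing.
Normalize: d = |goal − start| / ρ = 3.100984/4.11 = 0.754497, α = (θ_start − ψ) mod 360° = 211.1040° = 3.684460 rad, β = (θ_goal − ψ) mod 360° = 29.4040° = 0.513197 rad.
Common terms: sin α = -0.516593, cos α = -0.856231, sin β = 0.490965, cos β = 0.871180, cos(α−β) = -0.999560, d² = 0.569266. Work in radians in the unit-radius frame; every candidate has L = ρ·(t + p + q).
LSL: p² = 2 + d² − 2cos(α−β) + 2d(sin α − sin β) = 3.047987; p = √p² = 1.745848; φ = atan2(cos β − cos α, d + sin α − sin β) = 1.716259 rad; t = (φ − α) mod 2π = 4.314984 rad, q = (β − φ) mod 2π = 5.080123 rad → L = 4.11·(4.314984 + 1.745848 + 5.080123) = 4.11·11.140956 = 45.789328 m
RSR: p² = 2 + d² − 2cos(α−β) + 2d(sin β − sin α) = 6.088785; p = √p² = 2.467546; φ = atan2(cos α − cos β, d − sin α + sin β) = -0.775470 rad; t = (α − φ) mod 2π = 4.459930 rad, q = (φ − β) mod 2π = 4.994518 rad → L = 4.11·(4.459930 + 2.467546 + 4.994518) = 4.11·11.921995 = 48.999399 m
LSR: p² = d² − 2 + 2cos(α−β) + 2d(sin α + sin β) = -3.468527 < 0 → infeasible
RSL: p² = d² − 2 + 2cos(α−β) − 2d(sin α + sin β) = -3.391180 < 0 → infeasible
RLR: c = (6 − d² + 2cos(α−β) + 2d(sin α − sin β))/8 = 0.238902; p = 2π − arccos c = 4.953624 rad; φ = atan2(cos α − cos β, d − sin α + sin β) = -0.775470 rad; t = (α − φ + p/2) mod 2π = 0.653557 rad, q = (α − β − t + p) mod 2π = 1.188145 rad → L = 4.11·(0.653557 + 4.953624 + 1.188145) = 4.11·6.795326 = 27.928788 m
LRL: c = (6 − d² + 2cos(α−β) − 2d(sin α − sin β))/8 = 0.619002; p = 2π − arccos c = 5.379860 rad; φ = atan2(cos β − cos α, d + sin α − sin β) = 1.716259 rad; t = (φ − α + p/2) mod 2π = 0.721729 rad, q = (β − α − t + p) mod 2π = 1.486868 rad → L = 4.11·(0.721729 + 5.379860 + 1.486868) = 4.11·7.588457 = 31.188556 m
Shortest: RLR with L = 27.928788 m ≈ 27.9288 m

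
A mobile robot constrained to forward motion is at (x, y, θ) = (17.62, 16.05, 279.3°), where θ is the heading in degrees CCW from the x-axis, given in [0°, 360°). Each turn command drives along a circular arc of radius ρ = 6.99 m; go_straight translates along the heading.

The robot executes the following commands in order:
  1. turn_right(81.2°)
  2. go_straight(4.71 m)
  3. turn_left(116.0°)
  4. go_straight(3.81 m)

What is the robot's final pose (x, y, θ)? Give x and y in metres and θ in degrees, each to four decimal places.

set_pose: (x, y, θ) = (17.6200, 16.0500, 279.3000°), ρ = 6.99
turn_right(81.2°): centre at ρ to the right, rotate −81.2° → (12.8935, 8.2763, 198.1000°)
go_straight(4.71): x += 4.71·cos θ, y += 4.71·sin θ → (8.4166, 6.8130, 198.1000°)
turn_left(116.0°): centre at ρ to the left, rotate +116.0° → (5.5685, -4.6955, 314.1000°)
go_straight(3.81): x += 3.81·cos θ, y += 3.81·sin θ → (8.2199, -7.4316, 314.1000°)

(8.2199, -7.4316, 314.1000°)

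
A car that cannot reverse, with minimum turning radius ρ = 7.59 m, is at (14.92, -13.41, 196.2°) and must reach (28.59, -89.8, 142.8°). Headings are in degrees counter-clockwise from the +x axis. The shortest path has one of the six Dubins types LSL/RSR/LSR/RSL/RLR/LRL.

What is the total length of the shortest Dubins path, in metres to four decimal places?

97.2979 m

Let ψ = atan2(Δy, Δx) = atan2(-76.39, 13.67) = -79.8543° be the start→goal bearing.
Normalize: d = |goal − start| / ρ = 77.603486/7.59 = 10.224438, α = (θ_start − ψ) mod 360° = 276.0543° = 4.818056 rad, β = (θ_goal − ψ) mod 360° = 222.6543° = 3.886051 rad.
Common terms: sin α = -0.994422, cos α = 0.105471, sin β = -0.677573, cos β = -0.735455, cos(α−β) = 0.596225, d² = 104.539136. Work in radians in the unit-radius frame; every candidate has L = ρ·(t + p + q).
LSL: p² = 2 + d² − 2cos(α−β) + 2d(sin α − sin β) = 98.867479; p = √p² = 9.943213; φ = atan2(cos β − cos α, d + sin α − sin β) = -0.084674 rad; t = (φ − α) mod 2π = 1.380455 rad, q = (β − φ) mod 2π = 3.970725 rad → L = 7.59·(1.380455 + 9.943213 + 3.970725) = 7.59·15.294392 = 116.084437 m
RSR: p² = 2 + d² − 2cos(α−β) + 2d(sin β − sin α) = 111.825894; p = √p² = 10.574776; φ = atan2(cos α − cos β, d − sin α + sin β) = 0.079606 rad; t = (α − φ) mod 2π = 4.738451 rad, q = (φ − β) mod 2π = 2.476741 rad → L = 7.59·(4.738451 + 10.574776 + 2.476741) = 7.59·17.789967 = 135.025853 m
LSR: p² = d² − 2 + 2cos(α−β) + 2d(sin α + sin β) = 69.541153; p = √p² = 8.339134; φ = atan2(−cos α − cos β, d + sin α + sin β) − atan2(−2, p) = 0.308916 rad; t = (φ − α) mod 2π = 1.774044 rad, q = (φ − β) mod 2π = 2.706050 rad → L = 7.59·(1.774044 + 8.339134 + 2.706050) = 7.59·12.819229 = 97.297945 m
RSL: p² = d² − 2 + 2cos(α−β) − 2d(sin α + sin β) = 137.922019; p = √p² = 11.744021; φ = atan2(cos α + cos β, d − sin α − sin β) − atan2(2, p) = -0.221587 rad; t = (α − φ) mod 2π = 5.039644 rad, q = (β − φ) mod 2π = 4.107638 rad → L = 7.59·(5.039644 + 11.744021 + 4.107638) = 7.59·20.891303 = 158.564987 m
RLR: c = (6 − d² + 2cos(α−β) + 2d(sin α − sin β))/8 = -12.978237, |c| > 1 → infeasible
LRL: c = (6 − d² + 2cos(α−β) − 2d(sin α − sin β))/8 = -11.358435, |c| > 1 → infeasible
Shortest: LSR with L = 97.297945 m ≈ 97.2979 m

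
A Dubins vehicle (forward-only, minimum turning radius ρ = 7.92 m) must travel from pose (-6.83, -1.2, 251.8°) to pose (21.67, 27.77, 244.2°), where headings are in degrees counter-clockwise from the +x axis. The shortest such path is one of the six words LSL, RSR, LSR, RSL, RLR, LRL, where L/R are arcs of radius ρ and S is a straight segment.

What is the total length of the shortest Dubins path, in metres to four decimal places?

Let ψ = atan2(Δy, Δx) = atan2(28.97, 28.50) = 45.4686° be the start→goal bearing.
Normalize: d = |goal − start| / ρ = 40.638786/7.92 = 5.131160, α = (θ_start − ψ) mod 360° = 206.3314° = 3.601163 rad, β = (θ_goal − ψ) mod 360° = 198.7314° = 3.468518 rad.
Common terms: sin α = -0.443563, cos α = -0.896243, sin β = -0.321133, cos β = -0.947034, cos(α−β) = 0.991216, d² = 26.328801. Work in radians in the unit-radius frame; every candidate has L = ρ·(t + p + q).
LSL: p² = 2 + d² − 2cos(α−β) + 2d(sin α − sin β) = 25.089950; p = √p² = 5.008987; φ = atan2(cos β − cos α, d + sin α − sin β) = -0.010140 rad; t = (φ − α) mod 2π = 2.671882 rad, q = (β − φ) mod 2π = 3.478658 rad → L = 7.92·(2.671882 + 5.008987 + 3.478658) = 7.92·11.159527 = 88.383456 m
RSR: p² = 2 + d² − 2cos(α−β) + 2d(sin β − sin α) = 27.602789; p = √p² = 5.253836; φ = atan2(cos α − cos β, d − sin α + sin β) = 0.009668 rad; t = (α − φ) mod 2π = 3.591495 rad, q = (φ − β) mod 2π = 2.824335 rad → L = 7.92·(3.591495 + 5.253836 + 2.824335) = 7.92·11.669666 = 92.423755 m
LSR: p² = d² − 2 + 2cos(α−β) + 2d(sin α + sin β) = 18.463681; p = √p² = 4.296939; φ = atan2(−cos α − cos β, d + sin α + sin β) − atan2(−2, p) = 0.835075 rad; t = (φ − α) mod 2π = 3.517097 rad, q = (φ − β) mod 2π = 3.649742 rad → L = 7.92·(3.517097 + 4.296939 + 3.649742) = 7.92·11.463778 = 90.793124 m
RSL: p² = d² − 2 + 2cos(α−β) − 2d(sin α + sin β) = 34.158783; p = √p² = 5.844552; φ = atan2(cos α + cos β, d − sin α − sin β) − atan2(2, p) = -0.632720 rad; t = (α − φ) mod 2π = 4.233883 rad, q = (β − φ) mod 2π = 4.101238 rad → L = 7.92·(4.233883 + 5.844552 + 4.101238) = 7.92·14.179673 = 112.303010 m
RLR: c = (6 − d² + 2cos(α−β) + 2d(sin α − sin β))/8 = -2.450349, |c| > 1 → infeasible
LRL: c = (6 − d² + 2cos(α−β) − 2d(sin α − sin β))/8 = -2.136244, |c| > 1 → infeasible
Shortest: LSL with L = 88.383456 m ≈ 88.3835 m

88.3835 m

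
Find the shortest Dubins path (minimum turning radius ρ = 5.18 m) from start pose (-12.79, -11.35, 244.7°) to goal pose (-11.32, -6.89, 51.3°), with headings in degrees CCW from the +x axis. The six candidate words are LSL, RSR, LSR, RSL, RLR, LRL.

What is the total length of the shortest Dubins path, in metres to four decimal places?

Let ψ = atan2(Δy, Δx) = atan2(4.46, 1.47) = 71.7580° be the start→goal bearing.
Normalize: d = |goal − start| / ρ = 4.696009/5.18 = 0.906565, α = (θ_start − ψ) mod 360° = 172.9420° = 3.018408 rad, β = (θ_goal − ψ) mod 360° = 339.5420° = 5.926126 rad.
Common terms: sin α = 0.122873, cos α = -0.992422, sin β = -0.349520, cos β = 0.936929, cos(α−β) = -0.972776, d² = 0.821861. Work in radians in the unit-radius frame; every candidate has L = ρ·(t + p + q).
LSL: p² = 2 + d² − 2cos(α−β) + 2d(sin α − sin β) = 5.623924; p = √p² = 2.371481; φ = atan2(cos β − cos α, d + sin α − sin β) = 0.950255 rad; t = (φ − α) mod 2π = 4.215032 rad, q = (β − φ) mod 2π = 4.975872 rad → L = 5.18·(4.215032 + 2.371481 + 4.975872) = 5.18·11.562385 = 59.893155 m
RSR: p² = 2 + d² − 2cos(α−β) + 2d(sin β − sin α) = 3.910901; p = √p² = 1.977600; φ = atan2(cos α − cos β, d − sin α + sin β) = -1.349448 rad; t = (α − φ) mod 2π = 4.367856 rad, q = (φ − β) mod 2π = 5.290796 rad → L = 5.18·(4.367856 + 1.977600 + 5.290796) = 5.18·11.636252 = 60.275785 m
LSR: p² = d² − 2 + 2cos(α−β) + 2d(sin α + sin β) = -3.534631 < 0 → infeasible
RSL: p² = d² − 2 + 2cos(α−β) − 2d(sin α + sin β) = -2.712751 < 0 → infeasible
RLR: c = (6 − d² + 2cos(α−β) + 2d(sin α − sin β))/8 = 0.511137; p = 2π − arccos c = 5.248897 rad; φ = atan2(cos α − cos β, d − sin α + sin β) = -1.349448 rad; t = (α − φ + p/2) mod 2π = 0.709119 rad, q = (α − β − t + p) mod 2π = 1.632059 rad → L = 5.18·(0.709119 + 5.248897 + 1.632059) = 5.18·7.590074 = 39.316586 m
LRL: c = (6 − d² + 2cos(α−β) − 2d(sin α − sin β))/8 = 0.297010; p = 2π − arccos c = 5.013948 rad; φ = atan2(cos β − cos α, d + sin α − sin β) = 0.950255 rad; t = (φ − α + p/2) mod 2π = 0.438821 rad, q = (β − α − t + p) mod 2π = 1.199660 rad → L = 5.18·(0.438821 + 5.013948 + 1.199660) = 5.18·6.652430 = 34.459586 m
Shortest: LRL with L = 34.459586 m ≈ 34.4596 m

34.4596 m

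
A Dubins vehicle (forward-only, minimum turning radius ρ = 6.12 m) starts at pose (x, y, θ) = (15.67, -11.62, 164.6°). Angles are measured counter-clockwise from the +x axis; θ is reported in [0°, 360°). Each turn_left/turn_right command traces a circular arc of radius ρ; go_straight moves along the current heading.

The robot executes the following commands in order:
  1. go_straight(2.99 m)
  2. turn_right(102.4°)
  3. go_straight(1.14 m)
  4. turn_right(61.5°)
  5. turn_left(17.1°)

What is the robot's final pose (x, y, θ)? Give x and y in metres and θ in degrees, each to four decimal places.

(16.6656, 2.4948, 17.8000°)

set_pose: (x, y, θ) = (15.6700, -11.6200, 164.6000°), ρ = 6.12
go_straight(2.99): x += 2.99·cos θ, y += 2.99·sin θ → (12.7874, -10.8260, 164.6000°)
turn_right(102.4°): centre at ρ to the right, rotate −102.4° → (8.9989, -2.0714, 62.2000°)
go_straight(1.14): x += 1.14·cos θ, y += 1.14·sin θ → (9.5306, -1.0630, 62.2000°)
turn_right(61.5°): centre at ρ to the right, rotate −61.5° → (14.8695, 2.2022, 0.7000°)
turn_left(17.1°): centre at ρ to the left, rotate +17.1° → (16.6656, 2.4948, 17.8000°)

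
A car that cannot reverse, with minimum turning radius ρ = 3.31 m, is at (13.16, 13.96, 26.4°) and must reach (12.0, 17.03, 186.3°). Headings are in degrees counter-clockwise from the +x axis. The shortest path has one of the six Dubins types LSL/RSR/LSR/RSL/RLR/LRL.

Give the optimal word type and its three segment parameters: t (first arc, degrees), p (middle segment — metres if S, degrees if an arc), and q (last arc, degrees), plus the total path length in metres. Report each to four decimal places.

RLR: t = 50.8858°, p = 264.5838°, q = 53.7980°, L = 21.3327 m

Let ψ = atan2(Δy, Δx) = atan2(3.07, -1.16) = 110.6991° be the start→goal bearing.
Normalize: d = |goal − start| / ρ = 3.281844/3.31 = 0.991494, α = (θ_start − ψ) mod 360° = 275.7009° = 4.811889 rad, β = (θ_goal − ψ) mod 360° = 75.6009° = 1.319485 rad.
Common terms: sin α = -0.995054, cos α = 0.099336, sin β = 0.968587, cos β = 0.248674, cos(α−β) = -0.939094, d² = 0.983060. Work in radians in the unit-radius frame; every candidate has L = ρ·(t + p + q).
LSL: p² = 2 + d² − 2cos(α−β) + 2d(sin α − sin β) = 0.967373; p = √p² = 0.983551; φ = atan2(cos β − cos α, d + sin α − sin β) = 2.989167 rad; t = (φ − α) mod 2π = 4.460463 rad, q = (β − φ) mod 2π = 4.613503 rad → L = 3.31·(4.460463 + 0.983551 + 4.613503) = 3.31·10.057518 = 33.290384 m
RSR: p² = 2 + d² − 2cos(α−β) + 2d(sin β − sin α) = 8.755124; p = √p² = 2.958906; φ = atan2(cos α − cos β, d − sin α + sin β) = -0.050492 rad; t = (α − φ) mod 2π = 4.862381 rad, q = (φ − β) mod 2π = 4.913208 rad → L = 3.31·(4.862381 + 2.958906 + 4.913208) = 3.31·12.734495 = 42.151178 m
LSR: p² = d² − 2 + 2cos(α−β) + 2d(sin α + sin β) = -2.947612 < 0 → infeasible
RSL: p² = d² − 2 + 2cos(α−β) − 2d(sin α + sin β) = -2.842645 < 0 → infeasible
RLR: c = (6 − d² + 2cos(α−β) + 2d(sin α − sin β))/8 = -0.094390; p = 2π − arccos c = 4.617858 rad; φ = atan2(cos α − cos β, d − sin α + sin β) = -0.050492 rad; t = (α − φ + p/2) mod 2π = 0.888125 rad, q = (α − β − t + p) mod 2π = 0.938952 rad → L = 3.31·(0.888125 + 4.617858 + 0.938952) = 3.31·6.444934 = 21.332732 m
LRL: c = (6 − d² + 2cos(α−β) − 2d(sin α − sin β))/8 = 0.879078; p = 2π − arccos c = 5.786314 rad; φ = atan2(cos β − cos α, d + sin α − sin β) = 2.989167 rad; t = (φ − α + p/2) mod 2π = 1.070435 rad, q = (β − α − t + p) mod 2π = 1.223475 rad → L = 3.31·(1.070435 + 5.786314 + 1.223475) = 3.31·8.080225 = 26.745544 m
Shortest: RLR with L = 21.332732 m ≈ 21.3327 m
Convert RLR to answer units (arcs ×180/π): t = 0.888125·180/π = 50.8858°, p = 4.617858·180/π = 264.5838°, q = 0.938952·180/π = 53.7980°, L = 21.3327 m.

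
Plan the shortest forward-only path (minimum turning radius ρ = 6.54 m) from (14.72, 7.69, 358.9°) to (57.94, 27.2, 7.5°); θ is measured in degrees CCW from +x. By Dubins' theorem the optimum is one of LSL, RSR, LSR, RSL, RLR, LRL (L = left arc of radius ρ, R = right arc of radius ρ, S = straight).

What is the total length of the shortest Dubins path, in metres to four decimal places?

47.5505 m

Let ψ = atan2(Δy, Δx) = atan2(19.51, 43.22) = 24.2950° be the start→goal bearing.
Normalize: d = |goal − start| / ρ = 47.419495/6.54 = 7.250687, α = (θ_start − ψ) mod 360° = 334.6050° = 5.839960 rad, β = (θ_goal − ψ) mod 360° = 343.2050° = 5.990058 rad.
Common terms: sin α = -0.428856, cos α = 0.903373, sin β = -0.288948, cos β = 0.957345, cos(α−β) = 0.988756, d² = 52.572466. Work in radians in the unit-radius frame; every candidate has L = ρ·(t + p + q).
LSL: p² = 2 + d² − 2cos(α−β) + 2d(sin α − sin β) = 50.566094; p = √p² = 7.110984; φ = atan2(cos β − cos α, d + sin α − sin β) = 0.007590 rad; t = (φ − α) mod 2π = 0.450816 rad, q = (β − φ) mod 2π = 5.982468 rad → L = 6.54·(0.450816 + 7.110984 + 5.982468) = 6.54·13.544268 = 88.579510 m
RSR: p² = 2 + d² − 2cos(α−β) + 2d(sin β − sin α) = 54.623813; p = √p² = 7.390792; φ = atan2(cos α − cos β, d − sin α + sin β) = -0.007303 rad; t = (α − φ) mod 2π = 5.847262 rad, q = (φ − β) mod 2π = 0.285825 rad → L = 6.54·(5.847262 + 7.390792 + 0.285825) = 6.54·13.523879 = 88.446172 m
LSR: p² = d² − 2 + 2cos(α−β) + 2d(sin α + sin β) = 42.140846; p = √p² = 6.491598; φ = atan2(−cos α − cos β, d + sin α + sin β) − atan2(−2, p) = 0.021387 rad; t = (φ − α) mod 2π = 0.464613 rad, q = (φ − β) mod 2π = 0.314514 rad → L = 6.54·(0.464613 + 6.491598 + 0.314514) = 6.54·7.270725 = 47.550541 m
RSL: p² = d² − 2 + 2cos(α−β) − 2d(sin α + sin β) = 62.959112; p = √p² = 7.934678; φ = atan2(cos α + cos β, d − sin α − sin β) − atan2(2, p) = -0.017516 rad; t = (α − φ) mod 2π = 5.857475 rad, q = (β − φ) mod 2π = 6.007574 rad → L = 6.54·(5.857475 + 7.934678 + 6.007574) = 6.54·19.799727 = 129.490215 m
RLR: c = (6 − d² + 2cos(α−β) + 2d(sin α − sin β))/8 = -5.827977, |c| > 1 → infeasible
LRL: c = (6 − d² + 2cos(α−β) − 2d(sin α − sin β))/8 = -5.320762, |c| > 1 → infeasible
Shortest: LSR with L = 47.550541 m ≈ 47.5505 m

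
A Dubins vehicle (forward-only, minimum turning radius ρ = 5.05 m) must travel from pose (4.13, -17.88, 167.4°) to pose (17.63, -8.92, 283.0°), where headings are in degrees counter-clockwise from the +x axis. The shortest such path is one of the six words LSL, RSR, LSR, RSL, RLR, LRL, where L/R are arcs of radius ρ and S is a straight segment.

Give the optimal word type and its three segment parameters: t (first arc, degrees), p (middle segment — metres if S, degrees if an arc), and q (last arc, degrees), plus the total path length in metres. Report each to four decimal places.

RSR: t = 146.2322°, p = 8.0189 m, q = 98.1678°, L = 29.5601 m

Let ψ = atan2(Δy, Δx) = atan2(8.96, 13.50) = 33.5724° be the start→goal bearing.
Normalize: d = |goal − start| / ρ = 16.202827/5.05 = 3.208481, α = (θ_start − ψ) mod 360° = 133.8276° = 2.335733 rad, β = (θ_goal − ψ) mod 360° = 249.4276° = 4.353333 rad.
Common terms: sin α = 0.721426, cos α = -0.692491, sin β = -0.936229, cos β = -0.351390, cos(α−β) = -0.432086, d² = 10.294348. Work in radians in the unit-radius frame; every candidate has L = ρ·(t + p + q).
LSL: p² = 2 + d² − 2cos(α−β) + 2d(sin α − sin β) = 23.795630; p = √p² = 4.878076; φ = atan2(cos β − cos α, d + sin α − sin β) = 0.069982 rad; t = (φ − α) mod 2π = 4.017435 rad, q = (β − φ) mod 2π = 4.283351 rad → L = 5.05·(4.017435 + 4.878076 + 4.283351) = 5.05·13.178862 = 66.553255 m
RSR: p² = 2 + d² − 2cos(α−β) + 2d(sin β − sin α) = 2.521408; p = √p² = 1.587894; φ = atan2(cos α − cos β, d − sin α + sin β) = -0.216501 rad; t = (α − φ) mod 2π = 2.552233 rad, q = (φ − β) mod 2π = 1.713351 rad → L = 5.05·(2.552233 + 1.587894 + 1.713351) = 5.05·5.853479 = 29.560069 m
LSR: p² = d² − 2 + 2cos(α−β) + 2d(sin α + sin β) = 6.051796; p = √p² = 2.460040; φ = atan2(−cos α − cos β, d + sin α + sin β) − atan2(−2, p) = 1.018127 rad; t = (φ − α) mod 2π = 4.965579 rad, q = (φ − β) mod 2π = 2.947979 rad → L = 5.05·(4.965579 + 2.460040 + 2.947979) = 5.05·10.373598 = 52.386669 m
RSL: p² = d² − 2 + 2cos(α−β) − 2d(sin α + sin β) = 8.808556; p = √p² = 2.967921; φ = atan2(cos α + cos β, d − sin α − sin β) − atan2(2, p) = -0.888953 rad; t = (α − φ) mod 2π = 3.224686 rad, q = (β − φ) mod 2π = 5.242287 rad → L = 5.05·(3.224686 + 2.967921 + 5.242287) = 5.05·11.434894 = 57.746214 m
RLR: c = (6 − d² + 2cos(α−β) + 2d(sin α − sin β))/8 = 0.684824; p = 2π − arccos c = 5.466751 rad; φ = atan2(cos α − cos β, d − sin α + sin β) = -0.216501 rad; t = (α − φ + p/2) mod 2π = 5.285609 rad, q = (α − β − t + p) mod 2π = 4.446727 rad → L = 5.05·(5.285609 + 5.466751 + 4.446727) = 5.05·15.199087 = 76.755389 m
LRL: c = (6 − d² + 2cos(α−β) − 2d(sin α − sin β))/8 = -1.974454, |c| > 1 → infeasible
Shortest: RSR with L = 29.560069 m ≈ 29.5601 m
Convert RSR to answer units (arcs ×180/π): t = 2.552233·180/π = 146.2322°, p = ρ·p = 5.05·1.587894 = 8.0189 m, q = 1.713351·180/π = 98.1678°, L = 29.5601 m.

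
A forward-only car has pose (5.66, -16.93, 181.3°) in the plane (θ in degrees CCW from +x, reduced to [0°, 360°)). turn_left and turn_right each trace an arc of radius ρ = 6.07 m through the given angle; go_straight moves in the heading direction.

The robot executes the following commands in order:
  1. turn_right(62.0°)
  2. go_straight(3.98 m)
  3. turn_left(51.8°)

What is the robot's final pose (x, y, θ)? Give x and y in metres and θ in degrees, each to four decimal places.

set_pose: (x, y, θ) = (5.6600, -16.9300, 181.3000°), ρ = 6.07
turn_right(62.0°): centre at ρ to the right, rotate −62.0° → (0.2288, -13.8321, 119.3000°)
go_straight(3.98): x += 3.98·cos θ, y += 3.98·sin θ → (-1.7189, -10.3613, 119.3000°)
turn_left(51.8°): centre at ρ to the left, rotate +51.8° → (-6.0733, -7.3349, 171.1000°)

(-6.0733, -7.3349, 171.1000°)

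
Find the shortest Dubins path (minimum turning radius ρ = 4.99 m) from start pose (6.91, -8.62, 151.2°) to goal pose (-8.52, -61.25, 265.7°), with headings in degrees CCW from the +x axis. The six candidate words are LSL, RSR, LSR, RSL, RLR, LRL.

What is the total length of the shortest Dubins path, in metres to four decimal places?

Let ψ = atan2(Δy, Δx) = atan2(-52.63, -15.43) = -106.3400° be the start→goal bearing.
Normalize: d = |goal − start| / ρ = 54.845253/4.99 = 10.991033, α = (θ_start − ψ) mod 360° = 257.5400° = 4.494921 rad, β = (θ_goal − ψ) mod 360° = 12.0400° = 0.210138 rad.
Common terms: sin α = -0.976447, cos α = -0.215758, sin β = 0.208595, cos β = 0.978002, cos(α−β) = -0.414693, d² = 120.802800. Work in radians in the unit-radius frame; every candidate has L = ρ·(t + p + q).
LSL: p² = 2 + d² − 2cos(α−β) + 2d(sin α − sin β) = 97.582521; p = √p² = 9.878387; φ = atan2(cos β − cos α, d + sin α − sin β) = 0.121142 rad; t = (φ − α) mod 2π = 1.909406 rad, q = (β − φ) mod 2π = 0.088996 rad → L = 4.99·(1.909406 + 9.878387 + 0.088996) = 4.99·11.876789 = 59.265175 m
RSR: p² = 2 + d² − 2cos(α−β) + 2d(sin β − sin α) = 149.681852; p = √p² = 12.234453; φ = atan2(cos α − cos β, d − sin α + sin β) = -0.097729 rad; t = (α − φ) mod 2π = 4.592650 rad, q = (φ − β) mod 2π = 5.975318 rad → L = 4.99·(4.592650 + 12.234453 + 5.975318) = 4.99·22.802422 = 113.784086 m
LSR: p² = d² − 2 + 2cos(α−β) + 2d(sin α + sin β) = 101.094438; p = √p² = 10.054573; φ = atan2(−cos α − cos β, d + sin α + sin β) − atan2(−2, p) = 0.121929 rad; t = (φ − α) mod 2π = 1.910193 rad, q = (φ − β) mod 2π = 6.194976 rad → L = 4.99·(1.910193 + 10.054573 + 6.194976) = 4.99·18.159742 = 90.617113 m
RSL: p² = d² − 2 + 2cos(α−β) − 2d(sin α + sin β) = 134.852389; p = √p² = 11.612596; φ = atan2(cos α + cos β, d − sin α − sin β) − atan2(2, p) = -0.105821 rad; t = (α − φ) mod 2π = 4.600743 rad, q = (β − φ) mod 2π = 0.315959 rad → L = 4.99·(4.600743 + 11.612596 + 0.315959) = 4.99·16.529298 = 82.481197 m
RLR: c = (6 − d² + 2cos(α−β) + 2d(sin α − sin β))/8 = -17.710232, |c| > 1 → infeasible
LRL: c = (6 − d² + 2cos(α−β) − 2d(sin α − sin β))/8 = -11.197815, |c| > 1 → infeasible
Shortest: LSL with L = 59.265175 m ≈ 59.2652 m

59.2652 m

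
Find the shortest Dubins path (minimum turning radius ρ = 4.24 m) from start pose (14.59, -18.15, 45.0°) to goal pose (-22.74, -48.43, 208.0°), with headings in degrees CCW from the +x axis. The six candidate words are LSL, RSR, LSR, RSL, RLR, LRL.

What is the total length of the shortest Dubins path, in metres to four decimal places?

Let ψ = atan2(Δy, Δx) = atan2(-30.28, -37.33) = -140.9530° be the start→goal bearing.
Normalize: d = |goal − start| / ρ = 48.066696/4.24 = 11.336485, α = (θ_start − ψ) mod 360° = 185.9530° = 3.245492 rad, β = (θ_goal − ψ) mod 360° = 348.9530° = 6.090378 rad.
Common terms: sin α = -0.103712, cos α = -0.994607, sin β = -0.191615, cos β = 0.981470, cos(α−β) = -0.956305, d² = 128.515892. Work in radians in the unit-radius frame; every candidate has L = ρ·(t + p + q).
LSL: p² = 2 + d² − 2cos(α−β) + 2d(sin α − sin β) = 134.421509; p = √p² = 11.594029; φ = atan2(cos β − cos α, d + sin α − sin β) = 0.171275 rad; t = (φ − α) mod 2π = 3.208969 rad, q = (β − φ) mod 2π = 5.919103 rad → L = 4.24·(3.208969 + 11.594029 + 5.919103) = 4.24·20.722101 = 87.861708 m
RSR: p² = 2 + d² − 2cos(α−β) + 2d(sin β − sin α) = 130.435494; p = √p² = 11.420836; φ = atan2(cos α − cos β, d − sin α + sin β) = -0.173899 rad; t = (α − φ) mod 2π = 3.419391 rad, q = (φ − β) mod 2π = 0.018908 rad → L = 4.24·(3.419391 + 11.420836 + 0.018908) = 4.24·14.859135 = 63.002731 m
LSR: p² = d² − 2 + 2cos(α−β) + 2d(sin α + sin β) = 117.907347; p = √p² = 10.858515; φ = atan2(−cos α − cos β, d + sin α + sin β) − atan2(−2, p) = 0.183336 rad; t = (φ − α) mod 2π = 3.221029 rad, q = (φ − β) mod 2π = 0.376143 rad → L = 4.24·(3.221029 + 10.858515 + 0.376143) = 4.24·14.455687 = 61.292112 m
RSL: p² = d² − 2 + 2cos(α−β) − 2d(sin α + sin β) = 131.299218; p = √p² = 11.458587; φ = atan2(cos α + cos β, d − sin α − sin β) − atan2(2, p) = -0.173930 rad; t = (α − φ) mod 2π = 3.419422 rad, q = (β − φ) mod 2π = 6.264309 rad → L = 4.24·(3.419422 + 11.458587 + 6.264309) = 4.24·21.142318 = 89.643427 m
RLR: c = (6 − d² + 2cos(α−β) + 2d(sin α − sin β))/8 = -15.304437, |c| > 1 → infeasible
LRL: c = (6 − d² + 2cos(α−β) − 2d(sin α − sin β))/8 = -15.802689, |c| > 1 → infeasible
Shortest: LSR with L = 61.292112 m ≈ 61.2921 m

61.2921 m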